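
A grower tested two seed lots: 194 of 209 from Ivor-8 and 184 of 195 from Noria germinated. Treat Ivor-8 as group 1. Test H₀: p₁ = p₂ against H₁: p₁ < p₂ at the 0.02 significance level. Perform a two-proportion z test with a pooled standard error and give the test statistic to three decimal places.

z = -0.629

p̂₁ = 194/209 = 0.92823, p̂₂ = 184/195 = 0.94359.
Pooled p̂ = (194+184)/(209+195) = 378/404 = 0.93564.
SE = √(p̂(1−p̂)(1/n₁+1/n₂)) = √(0.93564·0.06436·0.00991289) = √(0.000596902) = 0.02443.
z = (0.92823 − 0.94359)/0.02443 = -0.01536/0.02443 = -0.629.
p-value = P(Z < -0.629) ≈ 0.2648. With α = 0.02, fail to reject H₀.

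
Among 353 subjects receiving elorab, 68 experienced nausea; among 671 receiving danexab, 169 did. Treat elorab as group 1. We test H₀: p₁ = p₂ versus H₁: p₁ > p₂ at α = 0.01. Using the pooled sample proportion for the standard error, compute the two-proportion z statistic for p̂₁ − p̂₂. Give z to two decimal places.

p̂₁ = 68/353 = 0.1926, p̂₂ = 169/671 = 0.2519.
Pooled p̂ = (68+169)/(353+671) = 237/1024 = 0.2314.
SE = √(p̂(1−p̂)(1/n₁+1/n₂)) = √(0.2314·0.7686·0.00432317) = √(0.000768999) = 0.0277.
z = (0.1926 − 0.2519)/0.0277 = -0.0593/0.0277 = -2.14.
p-value = P(Z > -2.136) ≈ 0.9837, so at α = 0.01 we fail to reject H₀.

z = -2.14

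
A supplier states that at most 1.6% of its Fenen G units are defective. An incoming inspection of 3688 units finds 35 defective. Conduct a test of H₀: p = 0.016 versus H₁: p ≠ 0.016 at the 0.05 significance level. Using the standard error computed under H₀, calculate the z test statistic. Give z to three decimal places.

p̂ = 35/3688 ≈ 0.009490.
Under H₀, SE = √(0.016·0.984/3688) = √(4.26898e-06) = 0.002066.
z = (0.009490 − 0.016)/0.002066 = -0.006510/0.002066 = -3.151.
p-value = 2·P(Z > 3.151) ≈ 0.0016, so at α = 0.05 we reject H₀.

z = -3.151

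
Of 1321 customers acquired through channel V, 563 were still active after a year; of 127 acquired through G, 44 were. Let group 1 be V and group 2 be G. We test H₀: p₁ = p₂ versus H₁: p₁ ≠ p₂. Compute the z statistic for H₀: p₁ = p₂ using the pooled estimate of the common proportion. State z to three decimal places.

z = 1.739

p̂₁ = 563/1321 ≈ 0.42619, p̂₂ = 44/127 ≈ 0.34646.
Pooled p̂ = (563+44)/(1321+127) = 607/1448 = 0.41920.
SE = √(0.243471 × 0.00863102) = 0.04584.
z = (0.42619 − 0.34646)/0.04584 = 0.07973/0.04584 = 1.739.
p-value = 2·P(Z > 1.739) ≈ 0.0820.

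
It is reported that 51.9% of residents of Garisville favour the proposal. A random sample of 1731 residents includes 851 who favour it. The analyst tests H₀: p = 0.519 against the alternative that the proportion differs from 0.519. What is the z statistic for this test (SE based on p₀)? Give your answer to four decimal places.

z = -2.2797

p̂ = 851/1731 = 0.491623.
Standard error under H₀: √(0.519×0.481/1731) = 0.012009.
z = (0.491623 − 0.519)/0.012009 = -0.027377/0.012009 = -2.2797.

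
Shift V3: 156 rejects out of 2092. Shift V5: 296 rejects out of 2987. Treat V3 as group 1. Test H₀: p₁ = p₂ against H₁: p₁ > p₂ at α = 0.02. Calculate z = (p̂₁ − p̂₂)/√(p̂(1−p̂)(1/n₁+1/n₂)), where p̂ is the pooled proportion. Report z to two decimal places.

z = -3.02

p̂₁ = 156/2092 ≈ 0.0746, p̂₂ = 296/2987 ≈ 0.0991.
Pooled p̂ = (156+296)/(2092+2987) = 452/5079 = 0.0890.
SE = √(p̂(1−p̂)(1/n₁+1/n₂)) = √(0.0890·0.9110·0.000812796) = √(6.58966e-05) = 0.0081.
z = (0.0746 − 0.0991)/0.0081 = -0.0245/0.0081 = -3.02.
p-value = P(Z > -3.021) ≈ 0.9987, so at α = 0.02 we fail to reject H₀.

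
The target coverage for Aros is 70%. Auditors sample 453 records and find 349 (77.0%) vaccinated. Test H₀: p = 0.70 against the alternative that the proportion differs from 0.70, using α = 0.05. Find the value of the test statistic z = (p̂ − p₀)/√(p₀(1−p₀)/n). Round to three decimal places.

p̂ = 349/453 = 0.77042.
Under H₀, SE = √(0.7·0.3/453) = √(0.000463576) = 0.02153.
z = (0.77042 − 0.7)/0.02153 = 0.07042/0.02153 = 3.271.
Two-sided p-value ≈ 2·Φ(−3.271) = 0.0011; since p < α = 0.05, reject H₀.

z = 3.271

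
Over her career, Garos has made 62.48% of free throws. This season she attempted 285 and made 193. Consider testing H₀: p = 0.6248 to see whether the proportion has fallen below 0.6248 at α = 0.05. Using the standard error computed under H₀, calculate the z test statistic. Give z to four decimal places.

p̂ = 193/285 ≈ 0.677193.
Under H₀, SE = √(0.6248·0.3752/285) = √(0.000822544) = 0.028680.
z = (0.677193 − 0.6248)/0.028680 = 0.052393/0.028680 = 1.8268.
p-value = P(Z < 1.827) ≈ 0.9661, so at α = 0.05 we fail to reject H₀.

z = 1.8268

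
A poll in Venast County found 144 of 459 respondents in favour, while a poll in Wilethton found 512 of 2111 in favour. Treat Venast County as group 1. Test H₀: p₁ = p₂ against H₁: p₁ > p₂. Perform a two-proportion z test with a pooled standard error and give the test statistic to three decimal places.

p̂₁ = 144/459 = 0.313725, p̂₂ = 512/2111 = 0.242539.
Pooled p̂ = (144+512)/(459+2111) = 656/2570 = 0.255253.
SE = √(p̂(1−p̂)(1/n₁+1/n₂)) = √(0.255253·0.744747·0.00265236) = √(0.00050421) = 0.022455.
z = (0.313725 − 0.242539)/0.022455 = 0.071186/0.022455 = 3.170.
p-value = P(Z > 3.170) ≈ 0.0008.

z = 3.170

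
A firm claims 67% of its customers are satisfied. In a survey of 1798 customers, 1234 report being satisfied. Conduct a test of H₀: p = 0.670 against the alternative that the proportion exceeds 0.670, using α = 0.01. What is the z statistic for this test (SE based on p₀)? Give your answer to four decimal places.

z = 1.4715

p̂ = 1234/1798 = 0.686318.
Under H₀, SE = √(0.67·0.33/1798) = √(0.00012297) = 0.011089.
z = (0.686318 − 0.67)/0.011089 = 0.016318/0.011089 = 1.4715.
p-value = P(Z > 1.472) ≈ 0.0706, so at α = 0.01 we fail to reject H₀.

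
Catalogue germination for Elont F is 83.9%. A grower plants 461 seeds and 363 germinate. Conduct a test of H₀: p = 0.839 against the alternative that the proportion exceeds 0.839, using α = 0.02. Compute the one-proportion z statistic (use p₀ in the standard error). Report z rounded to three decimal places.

p̂ = 363/461 ≈ 0.78742.
Under H₀, SE = √(0.839·0.161/461) = √(0.000293013) = 0.01712.
z = (0.78742 − 0.839)/0.01712 = -0.05158/0.01712 = -3.013.
p-value = P(Z > -3.013) ≈ 0.9987, so at α = 0.02 we fail to reject H₀.

z = -3.013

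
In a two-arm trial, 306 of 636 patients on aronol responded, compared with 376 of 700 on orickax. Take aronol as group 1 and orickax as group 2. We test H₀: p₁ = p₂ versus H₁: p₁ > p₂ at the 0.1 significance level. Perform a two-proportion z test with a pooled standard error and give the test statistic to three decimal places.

z = -2.045

p̂₁ = 306/636 = 0.481132, p̂₂ = 376/700 = 0.537143.
Pooled p̂ = (306+376)/(636+700) = 682/1336 = 0.510479.
SE = √(p̂(1−p̂)(1/n₁+1/n₂)) = √(0.510479·0.489521·0.0030009) = √(0.000749895) = 0.027384.
z = (0.481132 − 0.537143)/0.027384 = -0.056011/0.027384 = -2.045.
p-value = P(Z > -2.045) ≈ 0.9796, so at α = 0.1 we fail to reject H₀.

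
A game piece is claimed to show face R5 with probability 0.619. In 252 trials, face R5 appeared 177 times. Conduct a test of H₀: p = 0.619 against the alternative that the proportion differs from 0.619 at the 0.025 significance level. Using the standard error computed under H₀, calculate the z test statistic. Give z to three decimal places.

z = 2.726

p̂ = 177/252 = 0.70238.
Under H₀, SE = √(0.619·0.381/252) = √(0.000935869) = 0.03059.
z = (0.70238 − 0.619)/0.03059 = 0.08338/0.03059 = 2.726.
Two-sided p-value ≈ 2·Φ(−2.726) = 0.0064; since p < α = 0.025, reject H₀.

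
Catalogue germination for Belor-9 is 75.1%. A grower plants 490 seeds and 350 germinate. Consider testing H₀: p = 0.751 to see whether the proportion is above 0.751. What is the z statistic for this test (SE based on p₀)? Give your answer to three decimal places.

z = -1.879

p̂ = 350/490 = 0.71429.
SE = √(p₀(1−p₀)/n) = √(0.187/490) = 0.01954.
z = (0.71429 − 0.751)/0.01954 = -0.03671/0.01954 = -1.879.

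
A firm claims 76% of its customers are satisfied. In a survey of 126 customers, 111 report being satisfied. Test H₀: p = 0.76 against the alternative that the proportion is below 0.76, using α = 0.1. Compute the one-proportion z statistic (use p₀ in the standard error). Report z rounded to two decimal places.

z = 3.18

p̂ = 111/126 = 0.8810.
SE = √(p₀(1−p₀)/n) = √(0.1824/126) = 0.0380.
z = (0.8810 − 0.76)/0.0380 = 0.1210/0.0380 = 3.18.
p-value = P(Z < 3.179) ≈ 0.9993, so at α = 0.1 we fail to reject H₀.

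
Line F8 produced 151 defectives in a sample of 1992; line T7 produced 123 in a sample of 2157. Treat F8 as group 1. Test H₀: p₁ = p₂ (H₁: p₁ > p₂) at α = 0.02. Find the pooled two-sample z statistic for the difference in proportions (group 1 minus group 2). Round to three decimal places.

p̂₁ = 151/1992 ≈ 0.07580, p̂₂ = 123/2157 ≈ 0.05702.
Pooled p̂ = (151+123)/(1992+2157) = 274/4149 = 0.06604.
SE = √(0.0616787 × 0.000965615) = 0.00772.
z = (0.07580 − 0.05702)/0.00772 = 0.01878/0.00772 = 2.433.
p-value = P(Z > 2.433) ≈ 0.0075, so at α = 0.02 we reject H₀.

z = 2.433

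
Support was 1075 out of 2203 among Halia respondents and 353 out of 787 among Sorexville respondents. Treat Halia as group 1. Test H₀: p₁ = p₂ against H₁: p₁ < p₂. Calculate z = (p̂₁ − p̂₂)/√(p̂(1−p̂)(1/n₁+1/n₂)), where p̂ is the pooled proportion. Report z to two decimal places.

p̂₁ = 1075/2203 = 0.48797, p̂₂ = 353/787 = 0.44854.
Pooled p̂ = (1075+353)/(2203+787) = 1428/2990 = 0.47759.
SE = √(p̂(1−p̂)(1/n₁+1/n₂)) = √(0.47759·0.52241·0.00172457) = √(0.000430278) = 0.02074.
z = (0.48797 − 0.44854)/0.02074 = 0.03943/0.02074 = 1.90.

z = 1.90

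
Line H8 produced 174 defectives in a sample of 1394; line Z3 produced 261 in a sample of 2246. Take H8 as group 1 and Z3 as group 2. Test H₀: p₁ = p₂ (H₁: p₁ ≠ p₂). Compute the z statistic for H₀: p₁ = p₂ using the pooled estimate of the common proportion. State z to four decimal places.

p̂₁ = 174/1394 ≈ 0.124821, p̂₂ = 261/2246 ≈ 0.116207.
Pooled p̂ = (174+261)/(1394+2246) = 435/3640 = 0.119505.
SE = √(p̂(1−p̂)(1/n₁+1/n₂)) = √(0.119505·0.880495·0.0011626) = √(0.000122333) = 0.011060.
z = (0.124821 − 0.116207)/0.011060 = 0.008614/0.011060 = 0.7788.

z = 0.7788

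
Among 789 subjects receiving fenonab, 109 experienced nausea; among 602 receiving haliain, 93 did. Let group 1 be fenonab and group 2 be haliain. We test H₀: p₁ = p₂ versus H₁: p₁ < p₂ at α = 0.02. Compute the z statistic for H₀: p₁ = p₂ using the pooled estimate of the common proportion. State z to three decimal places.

p̂₁ = 109/789 ≈ 0.13815, p̂₂ = 93/602 ≈ 0.15449.
Pooled p̂ = (109+93)/(789+602) = 202/1391 = 0.14522.
SE = √(p̂(1−p̂)(1/n₁+1/n₂)) = √(0.14522·0.85478·0.00292856) = √(0.000363524) = 0.01907.
z = (0.13815 − 0.15449)/0.01907 = -0.01634/0.01907 = -0.857.
p-value = P(Z < -0.857) ≈ 0.1958; since p > α = 0.02, fail to reject H₀.

z = -0.857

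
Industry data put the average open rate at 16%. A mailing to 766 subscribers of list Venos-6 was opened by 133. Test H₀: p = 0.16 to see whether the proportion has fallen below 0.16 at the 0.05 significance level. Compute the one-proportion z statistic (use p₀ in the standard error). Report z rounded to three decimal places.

p̂ = 133/766 ≈ 0.17363.
SE = √(p₀(1−p₀)/n) = √(0.1344/766) = 0.01325.
z = (0.17363 − 0.16)/0.01325 = 0.01363/0.01325 = 1.029.
p-value = P(Z < 1.029) ≈ 0.8482; since p > α = 0.05, fail to reject H₀.

z = 1.029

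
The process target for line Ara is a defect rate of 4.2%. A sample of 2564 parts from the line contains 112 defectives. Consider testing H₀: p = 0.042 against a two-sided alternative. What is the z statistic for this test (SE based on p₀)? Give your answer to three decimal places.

z = 0.425

p̂ = 112/2564 ≈ 0.043682.
Standard error under H₀: √(0.042×0.958/2564) = 0.003961.
z = (0.043682 − 0.042)/0.003961 = 0.001682/0.003961 = 0.425.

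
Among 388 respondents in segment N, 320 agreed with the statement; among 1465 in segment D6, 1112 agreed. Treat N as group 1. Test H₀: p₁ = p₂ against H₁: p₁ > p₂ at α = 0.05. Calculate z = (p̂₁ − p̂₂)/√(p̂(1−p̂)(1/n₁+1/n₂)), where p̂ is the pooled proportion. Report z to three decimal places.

p̂₁ = 320/388 = 0.824742, p̂₂ = 1112/1465 = 0.759044.
Pooled p̂ = (320+1112)/(388+1465) = 1432/1853 = 0.772801.
SE = √(p̂(1−p̂)(1/n₁+1/n₂)) = √(0.772801·0.227199·0.00325991) = √(0.000572375) = 0.023924.
z = (0.824742 − 0.759044)/0.023924 = 0.065698/0.023924 = 2.746.
p-value = P(Z > 2.746) ≈ 0.0030, so at α = 0.05 we reject H₀.

z = 2.746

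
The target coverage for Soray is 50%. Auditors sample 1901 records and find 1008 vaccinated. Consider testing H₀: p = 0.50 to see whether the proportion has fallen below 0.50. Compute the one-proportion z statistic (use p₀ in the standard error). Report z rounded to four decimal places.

z = 2.6376

p̂ = 1008/1901 ≈ 0.5302472.
Under H₀, SE = √(0.5·0.5/1901) = √(0.00013151) = 0.0114678.
z = (0.5302472 − 0.5)/0.0114678 = 0.0302472/0.0114678 = 2.6376.
p-value = P(Z < 2.638) ≈ 0.9958.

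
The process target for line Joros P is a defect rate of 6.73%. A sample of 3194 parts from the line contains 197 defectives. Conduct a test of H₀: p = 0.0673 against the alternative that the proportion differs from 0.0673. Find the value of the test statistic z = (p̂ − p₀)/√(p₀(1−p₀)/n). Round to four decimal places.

z = -1.2681

p̂ = 197/3194 = 0.06167815.
Standard error under H₀: √(0.0673×0.9327/3194) = 0.00443314.
z = (0.06167815 − 0.0673)/0.00443314 = -0.00562185/0.00443314 = -1.2681.
p-value = 2·P(Z > 1.268) ≈ 0.2047.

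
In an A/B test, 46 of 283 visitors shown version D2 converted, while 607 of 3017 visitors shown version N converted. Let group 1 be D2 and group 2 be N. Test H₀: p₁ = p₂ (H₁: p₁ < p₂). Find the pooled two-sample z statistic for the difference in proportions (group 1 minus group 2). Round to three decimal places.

p̂₁ = 46/283 ≈ 0.16254, p̂₂ = 607/3017 ≈ 0.20119.
Pooled p̂ = (46+607)/(283+3017) = 653/3300 = 0.19788.
SE = √(0.158723 × 0.00386502) = 0.02477.
z = (0.16254 − 0.20119)/0.02477 = -0.03865/0.02477 = -1.560.

z = -1.560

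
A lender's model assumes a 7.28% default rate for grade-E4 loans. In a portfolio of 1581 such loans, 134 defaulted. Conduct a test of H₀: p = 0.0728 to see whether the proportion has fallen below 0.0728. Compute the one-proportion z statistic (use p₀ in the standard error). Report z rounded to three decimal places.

p̂ = 134/1581 = 0.084756.
SE = √(p₀(1−p₀)/n) = √(0.0675/1581) = 0.006534.
z = (0.084756 − 0.0728)/0.006534 = 0.011956/0.006534 = 1.830.

z = 1.830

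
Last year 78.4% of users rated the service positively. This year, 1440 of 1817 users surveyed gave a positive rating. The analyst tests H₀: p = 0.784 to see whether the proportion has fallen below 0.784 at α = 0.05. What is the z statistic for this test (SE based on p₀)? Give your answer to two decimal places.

z = 0.88

p̂ = 1440/1817 ≈ 0.7925.
Standard error under H₀: √(0.784×0.216/1817) = 0.0097.
z = (0.7925 − 0.784)/0.0097 = 0.0085/0.0097 = 0.88.
p-value = P(Z < 0.882) ≈ 0.8111, so at α = 0.05 we fail to reject H₀.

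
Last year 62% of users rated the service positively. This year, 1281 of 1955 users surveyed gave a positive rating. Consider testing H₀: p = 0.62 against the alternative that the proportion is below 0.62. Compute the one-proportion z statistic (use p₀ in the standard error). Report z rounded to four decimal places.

z = 3.2104

p̂ = 1281/1955 = 0.6552430.
Under H₀, SE = √(0.62·0.38/1955) = √(0.000120512) = 0.0109778.
z = (0.6552430 − 0.62)/0.0109778 = 0.0352430/0.0109778 = 3.2104.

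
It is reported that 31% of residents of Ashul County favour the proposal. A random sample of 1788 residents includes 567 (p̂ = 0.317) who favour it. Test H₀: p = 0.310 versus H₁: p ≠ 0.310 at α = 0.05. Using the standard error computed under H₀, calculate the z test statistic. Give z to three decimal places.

z = 0.650

p̂ = 567/1788 ≈ 0.31711.
Under H₀, SE = √(0.31·0.69/1788) = √(0.000119631) = 0.01094.
z = (0.31711 − 0.31)/0.01094 = 0.00711/0.01094 = 0.650.
Two-sided p-value ≈ 2·Φ(−0.650) = 0.5154; since p > α = 0.05, fail to reject H₀.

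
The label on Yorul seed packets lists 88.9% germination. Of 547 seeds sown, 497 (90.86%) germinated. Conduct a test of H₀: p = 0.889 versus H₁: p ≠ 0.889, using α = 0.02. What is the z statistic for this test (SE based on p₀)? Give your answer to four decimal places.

p̂ = 497/547 ≈ 0.908592.
Under H₀, SE = √(0.889·0.111/547) = √(0.0001804) = 0.013431.
z = (0.908592 − 0.889)/0.013431 = 0.019592/0.013431 = 1.4587.
p-value = 2·P(Z > 1.459) ≈ 0.1446; since p > α = 0.02, fail to reject H₀.

z = 1.4587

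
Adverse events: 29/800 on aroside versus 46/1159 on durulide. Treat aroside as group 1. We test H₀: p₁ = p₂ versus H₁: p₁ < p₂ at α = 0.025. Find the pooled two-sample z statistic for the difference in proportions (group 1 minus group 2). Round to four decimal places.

z = -0.3900

p̂₁ = 29/800 ≈ 0.0362500, p̂₂ = 46/1159 ≈ 0.0396894.
Pooled p̂ = (29+46)/(800+1159) = 75/1959 = 0.0382848.
SE = √(p̂(1−p̂)(1/n₁+1/n₂)) = √(0.0382848·0.9617152·0.00211281) = √(7.77919e-05) = 0.0088200.
z = (0.0362500 − 0.0396894)/0.0088200 = -0.0034394/0.0088200 = -0.3900.
p-value = P(Z < -0.390) ≈ 0.3483, so at α = 0.025 we fail to reject H₀.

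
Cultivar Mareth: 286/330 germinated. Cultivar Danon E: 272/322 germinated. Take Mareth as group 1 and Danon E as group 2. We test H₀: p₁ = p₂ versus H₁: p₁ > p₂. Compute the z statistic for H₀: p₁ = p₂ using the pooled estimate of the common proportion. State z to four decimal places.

z = 0.7976

p̂₁ = 286/330 ≈ 0.866667, p̂₂ = 272/322 ≈ 0.844720.
Pooled p̂ = (286+272)/(330+322) = 558/652 = 0.855828.
SE = √(p̂(1−p̂)(1/n₁+1/n₂)) = √(0.855828·0.144172·0.00613589) = √(0.000757085) = 0.027515.
z = (0.866667 − 0.844720)/0.027515 = 0.021947/0.027515 = 0.7976.
p-value = P(Z > 0.798) ≈ 0.2126.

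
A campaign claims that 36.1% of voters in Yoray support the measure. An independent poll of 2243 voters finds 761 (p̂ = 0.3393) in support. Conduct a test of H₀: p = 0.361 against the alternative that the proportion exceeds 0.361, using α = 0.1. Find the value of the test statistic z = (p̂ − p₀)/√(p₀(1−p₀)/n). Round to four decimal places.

p̂ = 761/2243 = 0.339278.
Standard error under H₀: √(0.361×0.639/2243) = 0.010141.
z = (0.339278 − 0.361)/0.010141 = -0.021722/0.010141 = -2.1420.
p-value = P(Z > -2.142) ≈ 0.9839; since p > α = 0.1, fail to reject H₀.

z = -2.1420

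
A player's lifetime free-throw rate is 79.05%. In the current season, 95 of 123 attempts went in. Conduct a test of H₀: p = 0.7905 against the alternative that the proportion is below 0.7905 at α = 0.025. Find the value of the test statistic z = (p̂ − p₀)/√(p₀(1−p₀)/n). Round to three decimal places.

p̂ = 95/123 ≈ 0.77236.
Standard error under H₀: √(0.7905×0.2095/123) = 0.03669.
z = (0.77236 − 0.7905)/0.03669 = -0.01814/0.03669 = -0.494.
p-value = P(Z < -0.494) ≈ 0.3105, so at α = 0.025 we fail to reject H₀.

z = -0.494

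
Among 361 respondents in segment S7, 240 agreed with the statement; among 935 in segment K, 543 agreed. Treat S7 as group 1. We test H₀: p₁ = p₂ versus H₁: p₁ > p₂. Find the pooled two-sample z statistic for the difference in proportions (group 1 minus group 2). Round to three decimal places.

p̂₁ = 240/361 = 0.664820, p̂₂ = 543/935 = 0.580749.
Pooled p̂ = (240+543)/(361+935) = 783/1296 = 0.604167.
SE = √(p̂(1−p̂)(1/n₁+1/n₂)) = √(0.604167·0.395833·0.0038396) = √(0.000918238) = 0.030302.
z = (0.664820 − 0.580749)/0.030302 = 0.084071/0.030302 = 2.774.

z = 2.774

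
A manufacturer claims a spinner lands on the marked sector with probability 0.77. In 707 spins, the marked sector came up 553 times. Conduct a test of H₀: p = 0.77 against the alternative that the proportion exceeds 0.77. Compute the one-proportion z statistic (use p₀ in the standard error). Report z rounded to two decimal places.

p̂ = 553/707 ≈ 0.7822.
Standard error under H₀: √(0.77×0.23/707) = 0.0158.
z = (0.7822 − 0.77)/0.0158 = 0.0122/0.0158 = 0.77.
p-value = P(Z > 0.769) ≈ 0.2208.

z = 0.77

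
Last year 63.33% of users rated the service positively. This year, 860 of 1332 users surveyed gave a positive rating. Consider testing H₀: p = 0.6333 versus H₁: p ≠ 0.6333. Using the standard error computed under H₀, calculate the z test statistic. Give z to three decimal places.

z = 0.935

p̂ = 860/1332 = 0.645646.
Under H₀, SE = √(0.6333·0.3667/1332) = √(0.000174348) = 0.013204.
z = (0.645646 − 0.6333)/0.013204 = 0.012346/0.013204 = 0.935.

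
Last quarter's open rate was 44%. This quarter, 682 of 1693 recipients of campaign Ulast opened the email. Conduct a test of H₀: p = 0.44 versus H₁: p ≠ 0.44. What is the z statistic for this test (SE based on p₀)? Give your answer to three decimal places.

p̂ = 682/1693 = 0.40284.
Standard error under H₀: √(0.44×0.56/1693) = 0.01206.
z = (0.40284 − 0.44)/0.01206 = -0.03716/0.01206 = -3.081.
p-value = 2·P(Z > 3.081) ≈ 0.0021.

z = -3.081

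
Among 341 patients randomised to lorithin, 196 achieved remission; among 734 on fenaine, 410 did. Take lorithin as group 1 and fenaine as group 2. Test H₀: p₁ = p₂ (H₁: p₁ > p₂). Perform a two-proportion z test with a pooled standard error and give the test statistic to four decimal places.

z = 0.4984

p̂₁ = 196/341 = 0.574780, p̂₂ = 410/734 = 0.558583.
Pooled p̂ = (196+410)/(341+734) = 606/1075 = 0.563721.
SE = √(0.24594 × 0.00429495) = 0.032501.
z = (0.574780 − 0.558583)/0.032501 = 0.016197/0.032501 = 0.4984.
p-value = P(Z > 0.498) ≈ 0.3091.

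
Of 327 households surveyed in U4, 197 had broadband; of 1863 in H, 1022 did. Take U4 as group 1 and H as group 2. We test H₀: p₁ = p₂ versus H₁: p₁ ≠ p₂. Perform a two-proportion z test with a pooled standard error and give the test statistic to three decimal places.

z = 1.809

p̂₁ = 197/327 = 0.602446, p̂₂ = 1022/1863 = 0.548578.
Pooled p̂ = (197+1022)/(327+1863) = 1219/2190 = 0.556621.
SE = √(p̂(1−p̂)(1/n₁+1/n₂)) = √(0.556621·0.443379·0.00359487) = √(0.000887193) = 0.029786.
z = (0.602446 − 0.548578)/0.029786 = 0.053868/0.029786 = 1.809.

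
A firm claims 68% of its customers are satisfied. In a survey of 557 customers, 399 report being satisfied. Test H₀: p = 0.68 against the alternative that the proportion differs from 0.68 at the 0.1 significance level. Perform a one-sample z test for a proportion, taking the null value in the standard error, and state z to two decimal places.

z = 1.84

p̂ = 399/557 ≈ 0.71634.
Under H₀, SE = √(0.68·0.32/557) = √(0.000390664) = 0.01977.
z = (0.71634 − 0.68)/0.01977 = 0.03634/0.01977 = 1.84.
Two-sided p-value ≈ 2·Φ(−1.838) = 0.0660. With α = 0.1, reject H₀.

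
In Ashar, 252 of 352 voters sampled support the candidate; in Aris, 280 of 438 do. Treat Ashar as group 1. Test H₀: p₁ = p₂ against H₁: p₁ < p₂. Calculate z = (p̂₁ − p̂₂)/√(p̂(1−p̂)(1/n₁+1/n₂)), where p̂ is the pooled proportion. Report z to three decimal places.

z = 2.283

p̂₁ = 252/352 = 0.71591, p̂₂ = 280/438 = 0.63927.
Pooled p̂ = (252+280)/(352+438) = 532/790 = 0.67342.
SE = √(p̂(1−p̂)(1/n₁+1/n₂)) = √(0.67342·0.32658·0.00512401) = √(0.00112691) = 0.03357.
z = (0.71591 − 0.63927)/0.03357 = 0.07664/0.03357 = 2.283.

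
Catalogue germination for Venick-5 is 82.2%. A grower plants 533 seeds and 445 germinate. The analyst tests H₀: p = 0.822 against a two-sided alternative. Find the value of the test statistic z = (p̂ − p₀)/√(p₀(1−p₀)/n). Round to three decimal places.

z = 0.778

p̂ = 445/533 ≈ 0.834897.
Standard error under H₀: √(0.822×0.178/533) = 0.016568.
z = (0.834897 − 0.822)/0.016568 = 0.012897/0.016568 = 0.778.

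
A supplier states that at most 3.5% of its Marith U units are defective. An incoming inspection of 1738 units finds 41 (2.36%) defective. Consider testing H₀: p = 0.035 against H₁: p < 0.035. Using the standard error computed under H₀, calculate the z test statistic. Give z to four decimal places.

p̂ = 41/1738 = 0.0235903.
SE = √(p₀(1−p₀)/n) = √(0.033775/1738) = 0.0044083.
z = (0.0235903 − 0.035)/0.0044083 = -0.0114097/0.0044083 = -2.5882.
p-value = P(Z < -2.588) ≈ 0.0048.

z = -2.5882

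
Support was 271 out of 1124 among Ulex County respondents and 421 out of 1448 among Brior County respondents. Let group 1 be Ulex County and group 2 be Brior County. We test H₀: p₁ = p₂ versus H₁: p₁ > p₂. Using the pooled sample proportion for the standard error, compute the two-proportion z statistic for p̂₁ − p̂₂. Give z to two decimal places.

z = -2.82

p̂₁ = 271/1124 = 0.2411, p̂₂ = 421/1448 = 0.2907.
Pooled p̂ = (271+421)/(1124+1448) = 692/2572 = 0.2691.
SE = √(0.196663 × 0.00158029) = 0.0176.
z = (0.2411 − 0.2907)/0.0176 = -0.0496/0.0176 = -2.82.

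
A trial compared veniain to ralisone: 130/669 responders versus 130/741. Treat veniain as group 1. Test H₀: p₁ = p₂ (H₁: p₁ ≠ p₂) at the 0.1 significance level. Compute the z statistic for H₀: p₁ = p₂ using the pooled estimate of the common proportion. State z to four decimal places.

z = 0.9129

p̂₁ = 130/669 ≈ 0.194320, p̂₂ = 130/741 ≈ 0.175439.
Pooled p̂ = (130+130)/(669+741) = 260/1410 = 0.184397.
SE = √(0.150395 × 0.0028443) = 0.020683.
z = (0.194320 − 0.175439)/0.020683 = 0.018881/0.020683 = 0.9129.
Two-sided p-value ≈ 2·Φ(−0.913) = 0.3613, so at α = 0.1 we fail to reject H₀.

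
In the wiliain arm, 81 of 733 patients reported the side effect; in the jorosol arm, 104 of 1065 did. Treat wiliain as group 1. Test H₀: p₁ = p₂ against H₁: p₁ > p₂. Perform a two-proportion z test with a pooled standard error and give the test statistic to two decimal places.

z = 0.88

p̂₁ = 81/733 ≈ 0.1105, p̂₂ = 104/1065 ≈ 0.0977.
Pooled p̂ = (81+104)/(733+1065) = 185/1798 = 0.1029.
SE = √(p̂(1−p̂)(1/n₁+1/n₂)) = √(0.1029·0.8971·0.00230322) = √(0.0002126) = 0.0146.
z = (0.1105 − 0.0977)/0.0146 = 0.0128/0.0146 = 0.88.
p-value = P(Z > 0.881) ≈ 0.1890.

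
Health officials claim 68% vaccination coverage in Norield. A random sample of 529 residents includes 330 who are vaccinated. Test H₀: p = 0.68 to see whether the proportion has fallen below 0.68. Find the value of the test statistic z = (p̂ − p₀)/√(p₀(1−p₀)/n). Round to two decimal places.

z = -2.77

p̂ = 330/529 ≈ 0.6238.
Under H₀, SE = √(0.68·0.32/529) = √(0.000411342) = 0.0203.
z = (0.6238 − 0.68)/0.0203 = -0.0562/0.0203 = -2.77.
p-value = P(Z < -2.770) ≈ 0.0028.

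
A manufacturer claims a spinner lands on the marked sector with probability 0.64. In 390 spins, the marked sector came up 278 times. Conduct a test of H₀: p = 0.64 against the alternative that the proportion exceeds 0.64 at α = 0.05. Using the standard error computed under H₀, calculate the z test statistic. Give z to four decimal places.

p̂ = 278/390 ≈ 0.712821.
Standard error under H₀: √(0.64×0.36/390) = 0.024306.
z = (0.712821 − 0.64)/0.024306 = 0.072821/0.024306 = 2.9960.
p-value = P(Z > 2.996) ≈ 0.0014, so at α = 0.05 we reject H₀.

z = 2.9960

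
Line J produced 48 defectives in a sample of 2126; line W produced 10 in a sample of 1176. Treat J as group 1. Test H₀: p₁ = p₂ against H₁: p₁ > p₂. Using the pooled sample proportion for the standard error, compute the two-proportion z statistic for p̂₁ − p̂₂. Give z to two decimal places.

z = 2.95

p̂₁ = 48/2126 ≈ 0.02258, p̂₂ = 10/1176 ≈ 0.00850.
Pooled p̂ = (48+10)/(2126+1176) = 58/3302 = 0.01757.
SE = √(0.0172566 × 0.00132071) = 0.00477.
z = (0.02258 − 0.00850)/0.00477 = 0.01408/0.00477 = 2.95.
p-value = P(Z > 2.948) ≈ 0.0016.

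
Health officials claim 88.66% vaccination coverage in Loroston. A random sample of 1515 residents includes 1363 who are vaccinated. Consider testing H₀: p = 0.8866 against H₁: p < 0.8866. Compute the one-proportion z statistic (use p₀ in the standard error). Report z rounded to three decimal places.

z = 1.604

p̂ = 1363/1515 ≈ 0.89967.
Under H₀, SE = √(0.8866·0.1134/1515) = √(6.63633e-05) = 0.00815.
z = (0.89967 − 0.8866)/0.00815 = 0.01307/0.00815 = 1.604.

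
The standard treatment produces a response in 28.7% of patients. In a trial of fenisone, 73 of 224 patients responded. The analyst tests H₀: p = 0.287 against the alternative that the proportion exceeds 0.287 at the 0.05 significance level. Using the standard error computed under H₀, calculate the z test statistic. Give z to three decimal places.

p̂ = 73/224 = 0.32589.
Standard error under H₀: √(0.287×0.713/224) = 0.03022.
z = (0.32589 − 0.287)/0.03022 = 0.03889/0.03022 = 1.287.
p-value = P(Z > 1.287) ≈ 0.0991, so at α = 0.05 we fail to reject H₀.

z = 1.287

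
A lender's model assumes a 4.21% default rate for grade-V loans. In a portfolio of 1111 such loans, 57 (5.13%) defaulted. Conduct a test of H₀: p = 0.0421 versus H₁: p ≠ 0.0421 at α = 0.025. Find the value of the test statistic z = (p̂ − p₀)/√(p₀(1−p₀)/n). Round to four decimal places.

z = 1.5279

p̂ = 57/1111 ≈ 0.0513051.
Under H₀, SE = √(0.0421·0.9579/1111) = √(3.62985e-05) = 0.0060248.
z = (0.0513051 − 0.0421)/0.0060248 = 0.0092051/0.0060248 = 1.5279.
Two-sided p-value ≈ 2·Φ(−1.528) = 0.1265; since p > α = 0.025, fail to reject H₀.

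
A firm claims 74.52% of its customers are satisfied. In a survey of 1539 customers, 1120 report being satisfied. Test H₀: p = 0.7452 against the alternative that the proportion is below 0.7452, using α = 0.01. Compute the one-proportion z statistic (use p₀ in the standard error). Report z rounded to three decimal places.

z = -1.571

p̂ = 1120/1539 = 0.72775.
Under H₀, SE = √(0.7452·0.2548/1539) = √(0.000123377) = 0.01111.
z = (0.72775 − 0.7452)/0.01111 = -0.01745/0.01111 = -1.571.
p-value = P(Z < -1.571) ≈ 0.0580, so at α = 0.01 we fail to reject H₀.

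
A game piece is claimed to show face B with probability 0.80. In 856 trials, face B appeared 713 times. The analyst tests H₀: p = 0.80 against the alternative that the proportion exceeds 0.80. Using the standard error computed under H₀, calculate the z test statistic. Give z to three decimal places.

p̂ = 713/856 ≈ 0.83294.
Under H₀, SE = √(0.8·0.2/856) = √(0.000186916) = 0.01367.
z = (0.83294 − 0.8)/0.01367 = 0.03294/0.01367 = 2.410.

z = 2.410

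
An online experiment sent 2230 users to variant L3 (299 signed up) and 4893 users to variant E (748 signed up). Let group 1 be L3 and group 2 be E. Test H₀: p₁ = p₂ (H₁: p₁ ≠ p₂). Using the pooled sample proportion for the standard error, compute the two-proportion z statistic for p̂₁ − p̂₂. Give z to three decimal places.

p̂₁ = 299/2230 ≈ 0.134081, p̂₂ = 748/4893 ≈ 0.152871.
Pooled p̂ = (299+748)/(2230+4893) = 1047/7123 = 0.146989.
SE = √(p̂(1−p̂)(1/n₁+1/n₂)) = √(0.146989·0.853011·0.000652804) = √(8.18505e-05) = 0.009047.
z = (0.134081 − 0.152871)/0.009047 = -0.018790/0.009047 = -2.077.
Two-sided p-value ≈ 2·Φ(−2.077) = 0.0378.

z = -2.077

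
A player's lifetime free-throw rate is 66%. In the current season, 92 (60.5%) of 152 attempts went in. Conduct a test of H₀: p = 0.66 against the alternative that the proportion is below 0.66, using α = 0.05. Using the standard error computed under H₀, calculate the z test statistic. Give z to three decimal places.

p̂ = 92/152 = 0.60526.
SE = √(p₀(1−p₀)/n) = √(0.2244/152) = 0.03842.
z = (0.60526 − 0.66)/0.03842 = -0.05474/0.03842 = -1.425.
p-value = P(Z < -1.425) ≈ 0.0771; since p > α = 0.05, fail to reject H₀.

z = -1.425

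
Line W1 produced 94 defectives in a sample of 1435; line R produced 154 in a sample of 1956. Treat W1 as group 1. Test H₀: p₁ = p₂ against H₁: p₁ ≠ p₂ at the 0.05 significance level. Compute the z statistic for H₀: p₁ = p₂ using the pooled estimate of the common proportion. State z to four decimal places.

z = -1.4616

p̂₁ = 94/1435 = 0.0655052, p̂₂ = 154/1956 = 0.0787321.
Pooled p̂ = (94+154)/(1435+1956) = 248/3391 = 0.0731348.
SE = √(0.0677861 × 0.00120811) = 0.0090495.
z = (0.0655052 − 0.0787321)/0.0090495 = -0.0132269/0.0090495 = -1.4616.
p-value = 2·P(Z > 1.462) ≈ 0.1438, so at α = 0.05 we fail to reject H₀.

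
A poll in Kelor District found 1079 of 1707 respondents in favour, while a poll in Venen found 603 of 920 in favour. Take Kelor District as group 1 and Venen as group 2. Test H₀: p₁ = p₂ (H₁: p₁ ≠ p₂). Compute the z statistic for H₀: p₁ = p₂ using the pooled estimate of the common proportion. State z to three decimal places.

p̂₁ = 1079/1707 ≈ 0.632103, p̂₂ = 603/920 ≈ 0.655435.
Pooled p̂ = (1079+603)/(1707+920) = 1682/2627 = 0.640274.
SE = √(p̂(1−p̂)(1/n₁+1/n₂)) = √(0.640274·0.359726·0.00167278) = √(0.00038528) = 0.019629.
z = (0.632103 − 0.655435)/0.019629 = -0.023332/0.019629 = -1.189.
Two-sided p-value ≈ 2·Φ(−1.189) = 0.2346.

z = -1.189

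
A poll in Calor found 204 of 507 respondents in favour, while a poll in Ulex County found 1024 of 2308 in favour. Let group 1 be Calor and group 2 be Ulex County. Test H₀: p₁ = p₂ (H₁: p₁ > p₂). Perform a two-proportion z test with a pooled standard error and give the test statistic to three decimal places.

p̂₁ = 204/507 ≈ 0.40237, p̂₂ = 1024/2308 ≈ 0.44367.
Pooled p̂ = (204+1024)/(507+2308) = 1228/2815 = 0.43623.
SE = √(0.245934 × 0.00240566) = 0.02432.
z = (0.40237 − 0.44367)/0.02432 = -0.04130/0.02432 = -1.698.
p-value = P(Z > -1.698) ≈ 0.9553.

z = -1.698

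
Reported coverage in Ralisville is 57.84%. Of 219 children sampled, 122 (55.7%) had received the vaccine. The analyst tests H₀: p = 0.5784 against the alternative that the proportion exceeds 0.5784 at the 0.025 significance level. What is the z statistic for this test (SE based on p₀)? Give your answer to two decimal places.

p̂ = 122/219 ≈ 0.5571.
Standard error under H₀: √(0.5784×0.4216/219) = 0.0334.
z = (0.5571 − 0.5784)/0.0334 = -0.0213/0.0334 = -0.64.
p-value = P(Z > -0.639) ≈ 0.7386. With α = 0.025, fail to reject H₀.

z = -0.64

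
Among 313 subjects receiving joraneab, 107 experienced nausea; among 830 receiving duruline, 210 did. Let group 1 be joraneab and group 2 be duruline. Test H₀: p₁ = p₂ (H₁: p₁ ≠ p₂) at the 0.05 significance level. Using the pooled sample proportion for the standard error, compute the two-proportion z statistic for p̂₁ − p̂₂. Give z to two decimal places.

p̂₁ = 107/313 = 0.3419, p̂₂ = 210/830 = 0.2530.
Pooled p̂ = (107+210)/(313+830) = 317/1143 = 0.2773.
SE = √(0.200423 × 0.00439971) = 0.0297.
z = (0.3419 − 0.2530)/0.0297 = 0.0889/0.0297 = 2.99.
p-value = 2·P(Z > 2.992) ≈ 0.0028, so at α = 0.05 we reject H₀.

z = 2.99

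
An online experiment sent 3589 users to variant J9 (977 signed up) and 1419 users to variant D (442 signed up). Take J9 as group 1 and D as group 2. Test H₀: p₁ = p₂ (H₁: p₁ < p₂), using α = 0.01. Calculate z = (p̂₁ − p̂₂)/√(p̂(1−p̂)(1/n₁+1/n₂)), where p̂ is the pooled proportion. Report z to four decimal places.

z = -2.7788

p̂₁ = 977/3589 = 0.2722207, p̂₂ = 442/1419 = 0.3114870.
Pooled p̂ = (977+442)/(3589+1419) = 1419/5008 = 0.2833466.
SE = √(0.203061 × 0.000983351) = 0.0141308.
z = (0.2722207 − 0.3114870)/0.0141308 = -0.0392663/0.0141308 = -2.7788.
p-value = P(Z < -2.779) ≈ 0.0027, so at α = 0.01 we reject H₀.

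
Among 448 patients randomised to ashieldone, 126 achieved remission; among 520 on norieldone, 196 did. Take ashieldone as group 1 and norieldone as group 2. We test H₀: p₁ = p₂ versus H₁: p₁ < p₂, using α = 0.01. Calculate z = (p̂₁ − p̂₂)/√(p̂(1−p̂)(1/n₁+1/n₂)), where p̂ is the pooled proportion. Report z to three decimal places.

p̂₁ = 126/448 = 0.28125, p̂₂ = 196/520 = 0.37692.
Pooled p̂ = (126+196)/(448+520) = 322/968 = 0.33264.
SE = √(p̂(1−p̂)(1/n₁+1/n₂)) = √(0.33264·0.66736·0.00415522) = √(0.000922426) = 0.03037.
z = (0.28125 − 0.37692)/0.03037 = -0.09567/0.03037 = -3.150.
p-value = P(Z < -3.150) ≈ 0.0008; since p < α = 0.01, reject H₀.

z = -3.150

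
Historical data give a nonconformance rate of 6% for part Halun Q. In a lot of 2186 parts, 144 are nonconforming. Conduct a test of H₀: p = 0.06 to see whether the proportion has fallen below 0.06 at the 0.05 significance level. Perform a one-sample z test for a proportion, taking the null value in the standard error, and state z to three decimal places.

p̂ = 144/2186 = 0.06587.
Standard error under H₀: √(0.06×0.94/2186) = 0.00508.
z = (0.06587 − 0.06)/0.00508 = 0.00587/0.00508 = 1.156.
p-value = P(Z < 1.156) ≈ 0.8762; since p > α = 0.05, fail to reject H₀.

z = 1.156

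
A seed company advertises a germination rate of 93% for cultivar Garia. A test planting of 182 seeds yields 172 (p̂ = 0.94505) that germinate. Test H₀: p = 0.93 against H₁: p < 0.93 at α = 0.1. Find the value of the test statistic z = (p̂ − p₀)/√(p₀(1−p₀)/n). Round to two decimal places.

p̂ = 172/182 ≈ 0.9451.
SE = √(p₀(1−p₀)/n) = √(0.0651/182) = 0.0189.
z = (0.9451 − 0.93)/0.0189 = 0.0151/0.0189 = 0.80.
p-value = P(Z < 0.796) ≈ 0.7870. With α = 0.1, fail to reject H₀.

z = 0.80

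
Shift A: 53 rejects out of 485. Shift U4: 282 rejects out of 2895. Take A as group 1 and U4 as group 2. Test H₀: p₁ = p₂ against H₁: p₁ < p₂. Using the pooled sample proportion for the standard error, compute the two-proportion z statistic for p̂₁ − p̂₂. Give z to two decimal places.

z = 0.81

p̂₁ = 53/485 ≈ 0.1093, p̂₂ = 282/2895 ≈ 0.0974.
Pooled p̂ = (53+282)/(485+2895) = 335/3380 = 0.0991.
SE = √(0.0892892 × 0.00240728) = 0.0147.
z = (0.1093 − 0.0974)/0.0147 = 0.0119/0.0147 = 0.81.
p-value = P(Z < 0.810) ≈ 0.7909.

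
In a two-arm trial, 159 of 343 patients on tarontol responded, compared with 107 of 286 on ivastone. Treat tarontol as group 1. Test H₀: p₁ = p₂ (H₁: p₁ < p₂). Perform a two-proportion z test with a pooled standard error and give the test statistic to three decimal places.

z = 2.261

p̂₁ = 159/343 = 0.46356, p̂₂ = 107/286 = 0.37413.
Pooled p̂ = (159+107)/(343+286) = 266/629 = 0.42289.
SE = √(0.244055 × 0.00641196) = 0.03956.
z = (0.46356 − 0.37413)/0.03956 = 0.08943/0.03956 = 2.261.
p-value = P(Z < 2.261) ≈ 0.9881.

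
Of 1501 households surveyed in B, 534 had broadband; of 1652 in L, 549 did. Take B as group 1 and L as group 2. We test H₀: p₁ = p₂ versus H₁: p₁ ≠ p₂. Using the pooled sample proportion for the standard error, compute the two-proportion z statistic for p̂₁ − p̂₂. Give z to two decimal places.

z = 1.38

p̂₁ = 534/1501 ≈ 0.35576, p̂₂ = 549/1652 ≈ 0.33232.
Pooled p̂ = (534+549)/(1501+1652) = 1083/3153 = 0.34348.
SE = √(0.225502 × 0.00127155) = 0.01693.
z = (0.35576 − 0.33232)/0.01693 = 0.02344/0.01693 = 1.38.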